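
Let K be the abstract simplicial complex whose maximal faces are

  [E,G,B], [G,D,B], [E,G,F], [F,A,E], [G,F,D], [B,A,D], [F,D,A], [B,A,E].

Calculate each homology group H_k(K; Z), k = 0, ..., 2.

H_0 ≅ Z,  H_1 = 0,  H_2 ≅ Z.

K has 6 vertices, 12 edges, 8 triangles.
rank ∂_0 = 0, rank ∂_1 = 5 ⇒ b_0 = 6 − 0 − 5 = 1; all invariant factors of ∂_1 are 1 so no torsion. So H_0 ≅ Z.
rank ∂_1 = 5, rank ∂_2 = 7 ⇒ b_1 = 12 − 5 − 7 = 0; all invariant factors of ∂_2 are 1 so no torsion. So H_1 ≅ 0.
rank ∂_2 = 7, rank ∂_3 = 0 ⇒ b_2 = 8 − 7 − 0 = 1. So H_2 ≅ Z.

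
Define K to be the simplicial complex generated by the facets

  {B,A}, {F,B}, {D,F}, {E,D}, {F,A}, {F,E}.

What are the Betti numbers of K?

b_0 = 1, b_1 = 2.

We work with the vertex ordering A < B < D < E < F. The simplices of K, each written with vertices in increasing order, are:

  0-simplices (5): A, B, D, E, F
  1-simplices (6): AB, AF, BF, DE, DF, EF

so the chain groups are C_0 ≅ Z^5, C_1 ≅ Z^6.

∂_1: C_1 → C_0 sends each edge [p,q] (with p < q) to q − p.
This gives a 5×6 integer matrix of rank 4; reducing to Smith normal form yields diagonal entries (1,1,1,1).

Reading off H_k = ker ∂_k / im ∂_{k+1}:

  H_0: rank C_0 − rank ∂_1 = 5 − 4 = 1, and the invariant factors of ∂_1 are all 1, so H_0 ≅ Z.
  H_1: rank ker ∂_1 − rank ∂_2 = (6 − 4) − 0 = 2, and there is no ∂_2, so H_1 ≅ Z^2.

As a check, the Euler characteristic is 5 − 6 = -1, which agrees with 1 − 2 = -1.

Hence the Betti numbers are b_0 = 1, b_1 = 2.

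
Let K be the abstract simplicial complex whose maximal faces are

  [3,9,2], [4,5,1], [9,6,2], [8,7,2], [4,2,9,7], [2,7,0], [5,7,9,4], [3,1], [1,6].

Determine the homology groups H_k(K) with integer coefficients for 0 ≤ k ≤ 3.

H_0 ≅ Z,  H_1 ≅ Z^2,  H_2 = 0,  H_3 = 0.

We work with the vertex ordering 0 < 1 < 2 < 3 < 4 < 5 < 6 < 7 < 8 < 9. The simplices of K, each written with vertices in increasing order, are:

  0-simplices (10): [0], [1], [2], [3], [4], [5], [6], [7], [8], [9]
  1-simplices (21): [0,2], [0,7], [1,3], [1,4], [1,5], [1,6], [2,3], [2,4], [2,6], [2,7], [2,8], [2,9], [3,9], [4,5], [4,7], [4,9], [5,7], [5,9], [6,9], [7,8], [7,9]
  2-simplices (12): [0,2,7], [1,4,5], [2,3,9], [2,4,7], [2,4,9], [2,6,9], [2,7,8], [2,7,9], [4,5,7], [4,5,9], [4,7,9], [5,7,9]
  3-simplices (2): [2,4,7,9], [4,5,7,9]

Hence C_0 ≅ Z^10, C_1 ≅ Z^21, C_2 ≅ Z^12, C_3 ≅ Z^2.

The boundary map ∂_1: C_1 → C_0 maps an edge to its endpoints' difference, ∂[p,q] = q − p. For instance
  ∂[2,8] = [8] − [2].
As a 10×21 matrix over Z this has rank 9, with invariant factors (1,1,1,1,1,1,1,1,1).

The boundary map ∂_2: C_2 → C_1 acts by ∂[p,q,r] = [q,r] − [p,r] + [p,q]. For instance
  ∂[2,4,7] = [4,7] − [2,7] + [2,4],
  ∂[2,4,9] = [4,9] − [2,9] + [2,4].
As a 21×12 matrix over Z this has rank 10, with invariant factors (1,1,1,1,1,1,1,1,1,1).

∂_3: C_3 → C_2 sends each 3-simplex σ to the alternating sum Σ_i (−1)^i (σ with its i-th vertex removed). For instance
  ∂[4,5,7,9] = [5,7,9] − [4,7,9] + [4,5,9] − [4,5,7],
  ∂[2,4,7,9] = [4,7,9] − [2,7,9] + [2,4,9] − [2,4,7].
The resulting 12×2 matrix has rank 2, and its Smith normal form has invariant factors (1,1).

From H_k ≅ ker(∂_k) / im(∂_{k+1}) we obtain:

  H_0: rank C_0 − rank ∂_1 = 10 − 9 = 1, and the invariant factors of ∂_1 are all 1, so H_0 ≅ Z.
  H_1: rank ker ∂_1 − rank ∂_2 = (21 − 9) − 10 = 2, and the invariant factors of ∂_2 are all 1, so H_1 ≅ Z^2.
  H_2: rank ker ∂_2 − rank ∂_3 = (12 − 10) − 2 = 0, and the invariant factors of ∂_3 are all 1, so H_2 ≅ 0.
  H_3: rank ker ∂_3 − rank ∂_4 = (2 − 2) − 0 = 0, and there is no ∂_4, so H_3 ≅ 0.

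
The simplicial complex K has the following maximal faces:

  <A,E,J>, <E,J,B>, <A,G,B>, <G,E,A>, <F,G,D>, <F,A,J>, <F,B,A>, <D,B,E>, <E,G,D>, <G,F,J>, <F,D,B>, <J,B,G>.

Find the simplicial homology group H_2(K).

H_2 ≅ 0.

K has 7 vertices, 18 edges, 12 triangles.
rank ∂_2 = 12, rank ∂_3 = 0 ⇒ b_2 = 12 − 12 − 0 = 0. So H_2 = 0.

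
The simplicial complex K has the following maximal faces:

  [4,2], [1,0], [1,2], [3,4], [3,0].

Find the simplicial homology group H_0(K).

H_0 = Z.

K has 5 vertices, 5 edges.
rank ∂_0 = 0, rank ∂_1 = 4 ⇒ b_0 = 5 − 0 − 4 = 1; all invariant factors of ∂_1 are 1 so no torsion. So H_0 = Z.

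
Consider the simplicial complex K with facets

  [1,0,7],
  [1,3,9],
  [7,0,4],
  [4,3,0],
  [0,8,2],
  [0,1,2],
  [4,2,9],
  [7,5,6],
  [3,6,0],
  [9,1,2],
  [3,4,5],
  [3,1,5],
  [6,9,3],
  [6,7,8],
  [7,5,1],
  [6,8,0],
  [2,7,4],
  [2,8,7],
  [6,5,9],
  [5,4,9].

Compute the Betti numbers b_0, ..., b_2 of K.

We work with the vertex ordering 0 < 1 < 2 < 3 < 4 < 5 < 6 < 7 < 8 < 9. The simplices of K, each written with vertices in increasing order, are:

  0-simplices (10): [0], [1], [2], [3], [4], [5], [6], [7], [8], [9]
  1-simplices (30): (30 of them)
  2-simplices (20): (20 of them)

so the chain groups are C_0 ≅ Z^10, C_1 ≅ Z^30, C_2 ≅ Z^20.

Boundary ∂_1: C_1 → C_0 sends each edge [p,q] (with p < q) to q − p. For instance
  ∂[3,6] = [6] − [3].
As a 10×30 matrix over Z this has rank 9, with invariant factors (1,1,1,1,1,1,1,1,1).

The boundary map ∂_2: C_2 → C_1 maps a triangle to the signed sum of its edges. For instance
  ∂[4,5,9] = [5,9] − [4,9] + [4,5],
  ∂[0,4,7] = [4,7] − [0,7] + [0,4].
The resulting 30×20 matrix has rank 20, and its Smith normal form has invariant factors (1,1,1,1,1,1,1,1,1,1,1,1,1,1,1,1,1,1,1,2).

Reading off H_k = ker ∂_k / im ∂_{k+1}:

  H_0: rank C_0 − rank ∂_1 = 10 − 9 = 1, and the invariant factors of ∂_1 are all 1, so H_0 ≅ Z.
  H_1: rank ker ∂_1 − rank ∂_2 = (30 − 9) − 20 = 1, and ∂_2 has invariant factor 2 > 1, so H_1 ≅ Z ⊕ Z/2Z.
  H_2: rank ker ∂_2 − rank ∂_3 = (20 − 20) − 0 = 0, and there is no ∂_3, so H_2 ≅ 0.

As a check, the Euler characteristic is 10 − 30 + 20 = 0, which agrees with 1 − 1 + 0 = 0.

Hence the Betti numbers are b_0 = 1, b_1 = 1, b_2 = 0.

b_0 = 1, b_1 = 1, b_2 = 0.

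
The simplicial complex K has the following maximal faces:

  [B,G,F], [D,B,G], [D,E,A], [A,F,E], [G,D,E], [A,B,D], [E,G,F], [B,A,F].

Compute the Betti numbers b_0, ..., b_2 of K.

b_0 = 1, b_1 = 0, b_2 = 1.

Fix the vertex order A < B < D < E < F < G and write every simplex with vertices in increasing order. Then dim K = 2 and the simplices of K are:

  0-simplices (6): A, B, D, E, F, G
  1-simplices (12): AB, AD, AE, AF, BD, BF, BG, DE, DG, EF, EG, FG
  2-simplices (8): ABD, ABF, ADE, AEF, BDG, BFG, DEG, EFG

so the chain groups are C_0 ≅ Z^6, C_1 ≅ Z^12, C_2 ≅ Z^8.

The boundary map ∂_1: C_1 → C_0 is given by ∂[p,q] = [q] − [p].
This gives a 6×12 integer matrix of rank 5; reducing to Smith normal form yields diagonal entries (1,1,1,1,1).

Boundary ∂_2: C_2 → C_1 acts by ∂[p,q,r] = [q,r] − [p,r] + [p,q]. For instance
  ∂BDG = DG − BG + BD,
  ∂ADE = DE − AE + AD.
The resulting 12×8 matrix has rank 7, and its Smith normal form has invariant factors (1,1,1,1,1,1,1).

Reading off H_k = ker ∂_k / im ∂_{k+1}:

  H_0: rank C_0 − rank ∂_1 = 6 − 5 = 1, and the invariant factors of ∂_1 are all 1, so H_0 ≅ Z.
  H_1: rank ker ∂_1 − rank ∂_2 = (12 − 5) − 7 = 0, and the invariant factors of ∂_2 are all 1, so H_1 ≅ 0.
  H_2: rank ker ∂_2 − rank ∂_3 = (8 − 7) − 0 = 1, and there is no ∂_3, so H_2 ≅ Z.

Hence the Betti numbers are b_0 = 1, b_1 = 0, b_2 = 1.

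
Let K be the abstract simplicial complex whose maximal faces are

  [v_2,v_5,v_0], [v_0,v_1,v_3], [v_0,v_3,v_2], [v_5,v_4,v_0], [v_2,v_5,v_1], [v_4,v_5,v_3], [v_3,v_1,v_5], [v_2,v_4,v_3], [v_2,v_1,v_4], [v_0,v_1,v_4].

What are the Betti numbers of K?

We work with the vertex ordering v_0 < v_1 < v_2 < v_3 < v_4 < v_5. The simplices of K, each written with vertices in increasing order, are:

  0-simplices (6): [v_0], [v_1], [v_2], [v_3], [v_4], [v_5]
  1-simplices (15): (15 of them)
  2-simplices (10): [v_0,v_1,v_3], [v_0,v_1,v_4], [v_0,v_2,v_3], [v_0,v_2,v_5], [v_0,v_4,v_5], [v_1,v_2,v_4], [v_1,v_2,v_5], [v_1,v_3,v_5], [v_2,v_3,v_4], [v_3,v_4,v_5]

Hence C_0 ≅ Z^6, C_1 ≅ Z^15, C_2 ≅ Z^10.

∂_1: C_1 → C_0 maps an edge to its endpoints' difference, ∂[p,q] = q − p. For instance
  ∂[v_1,v_3] = [v_3] − [v_1].
As a 6×15 matrix over Z this has rank 5, with invariant factors (1,1,1,1,1).

∂_2: C_2 → C_1 acts by ∂[p,q,r] = [q,r] − [p,r] + [p,q]. For instance
  ∂[v_0,v_1,v_3] = [v_1,v_3] − [v_0,v_3] + [v_0,v_1],
  ∂[v_0,v_4,v_5] = [v_4,v_5] − [v_0,v_5] + [v_0,v_4].
The resulting 15×10 matrix has rank 10, and its Smith normal form has invariant factors (1,1,1,1,1,1,1,1,1,2).

Computing H_k = (kernel of ∂_k) / (image of ∂_{k+1}):

  H_0: rank C_0 − rank ∂_1 = 6 − 5 = 1, and the invariant factors of ∂_1 are all 1, so H_0 = Z.
  H_1: rank ker ∂_1 − rank ∂_2 = (15 − 5) − 10 = 0, and ∂_2 has invariant factor 2 > 1, so H_1 = Z/2.
  H_2: rank ker ∂_2 − rank ∂_3 = (10 − 10) − 0 = 0, and there is no ∂_3, so H_2 = 0.

Hence the Betti numbers are b_0 = 1, b_1 = 0, b_2 = 0.

b_0 = 1, b_1 = 0, b_2 = 0.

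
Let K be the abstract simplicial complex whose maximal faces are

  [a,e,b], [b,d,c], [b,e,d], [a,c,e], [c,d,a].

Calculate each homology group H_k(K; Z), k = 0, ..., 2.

K has 5 vertices, 10 edges, 5 triangles.
rank ∂_0 = 0, rank ∂_1 = 4 ⇒ b_0 = 5 − 0 − 4 = 1; all invariant factors of ∂_1 are 1 so no torsion. So H_0 ≅ Z.
rank ∂_1 = 4, rank ∂_2 = 5 ⇒ b_1 = 10 − 4 − 5 = 1; all invariant factors of ∂_2 are 1 so no torsion. So H_1 ≅ Z.
rank ∂_2 = 5, rank ∂_3 = 0 ⇒ b_2 = 5 − 5 − 0 = 0. So H_2 ≅ 0.

H_0 ≅ Z,  H_1 ≅ Z,  H_2 = 0.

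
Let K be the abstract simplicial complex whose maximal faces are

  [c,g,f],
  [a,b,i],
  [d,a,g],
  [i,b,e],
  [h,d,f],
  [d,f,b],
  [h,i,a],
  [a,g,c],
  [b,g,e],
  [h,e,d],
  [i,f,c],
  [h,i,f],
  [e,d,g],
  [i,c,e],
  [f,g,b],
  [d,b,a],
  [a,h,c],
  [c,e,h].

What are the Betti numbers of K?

b_0 = 1, b_1 = 1, b_2 = 0.

Take the total order a < b < c < d < e < f < g < h < i on the vertex set. Then K (dimension 2) consists of the simplices:

  0-simplices (9): a, b, c, d, e, f, g, h, i
  1-simplices (27): ab, ac, ad, ag, ah, ai, bd, be, bf, bg, bi, ce, cf, cg, ch, ci, de, df, dg, dh, eg, eh, ei, fg, fh, fi, hi
  2-simplices (18): abd, abi, acg, ach, adg, ahi, bdf, beg, bei, bfg, ceh, cei, cfg, cfi, deg, deh, dfh, fhi

Hence C_0 ≅ Z^9, C_1 ≅ Z^27, C_2 ≅ Z^18.

∂_1: C_1 → C_0 is given by ∂[p,q] = [q] − [p]. For instance
  ∂dh = h − d.
As a 9×27 matrix over Z this has rank 8, with invariant factors (1,1,1,1,1,1,1,1).

∂_2: C_2 → C_1 sends each 2-simplex [p,q,r] to [q,r] − [p,r] + [p,q]. For instance
  ∂acg = cg − ag + ac,
  ∂adg = dg − ag + ad.
This gives a 27×18 integer matrix of rank 18; reducing to Smith normal form yields diagonal entries (1,1,1,1,1,1,1,1,1,1,1,1,1,1,1,1,1,2).

Now H_k = ker ∂_k / im ∂_{k+1}, so:

  H_0: rank C_0 − rank ∂_1 = 9 − 8 = 1, and the invariant factors of ∂_1 are all 1, so H_0 = Z.
  H_1: rank ker ∂_1 − rank ∂_2 = (27 − 8) − 18 = 1, and ∂_2 has invariant factor 2 > 1, so H_1 = Z ⊕ Z/2.
  H_2: rank ker ∂_2 − rank ∂_3 = (18 − 18) − 0 = 0, and there is no ∂_3, so H_2 = 0.

Hence the Betti numbers are b_0 = 1, b_1 = 1, b_2 = 0.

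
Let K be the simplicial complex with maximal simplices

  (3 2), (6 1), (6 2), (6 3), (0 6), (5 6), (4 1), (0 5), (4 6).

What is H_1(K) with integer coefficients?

H_1 ≅ Z^3.

K has 7 vertices, 9 edges.
rank ∂_1 = 6, rank ∂_2 = 0 ⇒ b_1 = 9 − 6 − 0 = 3. So H_1 ≅ Z^3.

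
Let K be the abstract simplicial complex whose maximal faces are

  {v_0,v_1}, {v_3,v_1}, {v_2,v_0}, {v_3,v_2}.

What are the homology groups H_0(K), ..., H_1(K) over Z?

Take the total order v_0 < v_1 < v_2 < v_3 on the vertex set. Then K (dimension 1) consists of the simplices:

  0-simplices (4): [v_0], [v_1], [v_2], [v_3]
  1-simplices (4): [v_0,v_1], [v_0,v_2], [v_1,v_3], [v_2,v_3]

Hence C_0 ≅ Z^4, C_1 ≅ Z^4.

∂_1: C_1 → C_0 sends each edge [p,q] (with p < q) to q − p.
The 4×4 boundary matrix has rank 3 and Smith normal form diag(1,1,1).

Reading off H_k = ker ∂_k / im ∂_{k+1}:

  H_0: rank C_0 − rank ∂_1 = 4 − 3 = 1, and the invariant factors of ∂_1 are all 1, so H_0 ≅ Z.
  H_1: rank ker ∂_1 − rank ∂_2 = (4 − 3) − 0 = 1, and there is no ∂_2, so H_1 ≅ Z.

H_0 = Z,  H_1 = Z.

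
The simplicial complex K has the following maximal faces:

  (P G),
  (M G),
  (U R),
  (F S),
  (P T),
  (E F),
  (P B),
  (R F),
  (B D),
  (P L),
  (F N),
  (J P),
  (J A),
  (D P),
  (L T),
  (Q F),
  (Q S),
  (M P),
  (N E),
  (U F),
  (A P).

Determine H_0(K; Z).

Take the total order A < B < D < E < F < G < J < L < M < N < P < Q < R < S < T < U on the vertex set. Then K (dimension 1) consists of the simplices:

  0-simplices (16): A, B, D, E, F, G, J, L, M, N, P, Q, R, S, T, U
  1-simplices (21): AJ, AP, BD, BP, DP, EF, EN, FN, FQ, FR, FS, FU, GM, GP, JP, LP, LT, MP, PT, QS, RU

giving chain groups C_0 ≅ Z^16, C_1 ≅ Z^21.

The boundary map ∂_1: C_1 → C_0 sends each edge [p,q] (with p < q) to q − p. For instance
  ∂JP = P − J.
As a 16×21 matrix over Z this has rank 14, with invariant factors (1,1,1,1,1,1,1,1,1,1,1,1,1,1).

From H_k ≅ ker(∂_k) / im(∂_{k+1}) we obtain:

  H_0: rank C_0 − rank ∂_1 = 16 − 14 = 2, and the invariant factors of ∂_1 are all 1, so H_0 = Z^2.

H_0 = Z^2.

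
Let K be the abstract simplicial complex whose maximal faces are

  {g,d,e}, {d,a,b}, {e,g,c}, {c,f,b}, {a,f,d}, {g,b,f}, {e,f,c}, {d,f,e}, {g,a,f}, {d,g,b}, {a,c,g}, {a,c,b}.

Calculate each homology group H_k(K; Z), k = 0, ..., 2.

H_0 = Z,  H_1 = Z/2,  H_2 = 0.

Order the vertices as a < b < c < d < e < f < g. Listing each simplex with vertices in this order, K has dimension 2 with simplices:

  0-simplices (7): a, b, c, d, e, f, g
  1-simplices (18): ab, ac, ad, af, ag, bc, bd, bf, bg, ce, cf, cg, de, df, dg, ef, eg, fg
  2-simplices (12): abc, abd, acg, adf, afg, bcf, bdg, bfg, cef, ceg, def, deg

so the chain groups are C_0 ≅ Z^7, C_1 ≅ Z^18, C_2 ≅ Z^12.

The boundary map ∂_1: C_1 → C_0 sends each edge [p,q] (with p < q) to q − p. For instance
  ∂bf = f − b.
As a 7×18 matrix over Z this has rank 6, with invariant factors (1,1,1,1,1,1).

Boundary ∂_2: C_2 → C_1 acts by ∂[p,q,r] = [q,r] − [p,r] + [p,q]. For instance
  ∂adf = df − af + ad,
  ∂afg = fg − ag + af.
This gives a 18×12 integer matrix of rank 12; reducing to Smith normal form yields diagonal entries (1,1,1,1,1,1,1,1,1,1,1,2).

From H_k ≅ ker(∂_k) / im(∂_{k+1}) we obtain:

  H_0: rank C_0 − rank ∂_1 = 7 − 6 = 1, and the invariant factors of ∂_1 are all 1, so H_0 ≅ Z.
  H_1: rank ker ∂_1 − rank ∂_2 = (18 − 6) − 12 = 0, and ∂_2 has invariant factor 2 > 1, so H_1 ≅ Z/2.
  H_2: rank ker ∂_2 − rank ∂_3 = (12 − 12) − 0 = 0, and there is no ∂_3, so H_2 ≅ 0.

(K is a triangulation of the real projective plane RP^2.)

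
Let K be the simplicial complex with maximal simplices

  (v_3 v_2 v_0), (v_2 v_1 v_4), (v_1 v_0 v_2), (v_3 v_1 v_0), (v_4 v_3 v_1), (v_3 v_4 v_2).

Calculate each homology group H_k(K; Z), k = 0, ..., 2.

H_0 = Z,  H_1 = 0,  H_2 = Z.

We work with the vertex ordering v_0 < v_1 < v_2 < v_3 < v_4. The simplices of K, each written with vertices in increasing order, are:

  0-simplices (5): [v_0], [v_1], [v_2], [v_3], [v_4]
  1-simplices (9): [v_0,v_1], [v_0,v_2], [v_0,v_3], [v_1,v_2], [v_1,v_3], [v_1,v_4], [v_2,v_3], [v_2,v_4], [v_3,v_4]
  2-simplices (6): [v_0,v_1,v_2], [v_0,v_1,v_3], [v_0,v_2,v_3], [v_1,v_2,v_4], [v_1,v_3,v_4], [v_2,v_3,v_4]

Hence C_0 ≅ Z^5, C_1 ≅ Z^9, C_2 ≅ Z^6.

Boundary ∂_1: C_1 → C_0 is given by ∂[p,q] = [q] − [p]. For instance
  ∂[v_0,v_3] = [v_3] − [v_0].
The 5×9 boundary matrix has rank 4 and Smith normal form diag(1,1,1,1).

∂_2: C_2 → C_1 acts by ∂[p,q,r] = [q,r] − [p,r] + [p,q]. For instance
  ∂[v_0,v_1,v_3] = [v_1,v_3] − [v_0,v_3] + [v_0,v_1],
  ∂[v_2,v_3,v_4] = [v_3,v_4] − [v_2,v_4] + [v_2,v_3].
This gives a 9×6 integer matrix of rank 5; reducing to Smith normal form yields diagonal entries (1,1,1,1,1).

Now H_k = ker ∂_k / im ∂_{k+1}, so:

  H_0: rank C_0 − rank ∂_1 = 5 − 4 = 1, and the invariant factors of ∂_1 are all 1, so H_0 ≅ Z.
  H_1: rank ker ∂_1 − rank ∂_2 = (9 − 4) − 5 = 0, and the invariant factors of ∂_2 are all 1, so H_1 ≅ 0.
  H_2: rank ker ∂_2 − rank ∂_3 = (6 − 5) − 0 = 1, and there is no ∂_3, so H_2 ≅ Z.

As a check, the Euler characteristic is 5 − 9 + 6 = 2, which agrees with 1 − 0 + 1 = 2.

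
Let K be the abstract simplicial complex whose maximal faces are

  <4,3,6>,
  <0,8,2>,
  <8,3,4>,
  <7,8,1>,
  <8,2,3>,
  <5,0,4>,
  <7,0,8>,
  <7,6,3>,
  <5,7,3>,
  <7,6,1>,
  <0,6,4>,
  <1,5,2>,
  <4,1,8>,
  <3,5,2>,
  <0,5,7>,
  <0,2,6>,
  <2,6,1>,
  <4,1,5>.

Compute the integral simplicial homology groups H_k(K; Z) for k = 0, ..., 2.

H_0 ≅ Z,  H_1 ≅ Z^2,  H_2 ≅ Z.

K has 9 vertices, 27 edges, 18 triangles.
rank ∂_0 = 0, rank ∂_1 = 8 ⇒ b_0 = 9 − 0 − 8 = 1; all invariant factors of ∂_1 are 1 so no torsion. So H_0 = Z.
rank ∂_1 = 8, rank ∂_2 = 17 ⇒ b_1 = 27 − 8 − 17 = 2; all invariant factors of ∂_2 are 1 so no torsion. So H_1 = Z^2.
rank ∂_2 = 17, rank ∂_3 = 0 ⇒ b_2 = 18 − 17 − 0 = 1. So H_2 = Z.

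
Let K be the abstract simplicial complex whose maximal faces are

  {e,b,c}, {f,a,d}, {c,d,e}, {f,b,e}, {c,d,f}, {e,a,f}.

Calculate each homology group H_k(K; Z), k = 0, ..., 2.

H_0 ≅ Z,  H_1 ≅ Z,  H_2 = 0.

Order the vertices as a < b < c < d < e < f. Listing each simplex with vertices in this order, K has dimension 2 with simplices:

  0-simplices (6): a, b, c, d, e, f
  1-simplices (12): ad, ae, af, bc, be, bf, cd, ce, cf, de, df, ef
  2-simplices (6): adf, aef, bce, bef, cde, cdf

giving chain groups C_0 ≅ Z^6, C_1 ≅ Z^12, C_2 ≅ Z^6.

The boundary map ∂_1: C_1 → C_0 sends each edge [p,q] (with p < q) to q − p. For instance
  ∂ad = d − a.
The 6×12 boundary matrix has rank 5 and Smith normal form diag(1,1,1,1,1).

Boundary ∂_2: C_2 → C_1 acts by ∂[p,q,r] = [q,r] − [p,r] + [p,q]. For instance
  ∂adf = df − af + ad,
  ∂bef = ef − bf + be.
The 12×6 boundary matrix has rank 6 and Smith normal form diag(1,1,1,1,1,1).

Reading off H_k = ker ∂_k / im ∂_{k+1}:

  H_0: rank C_0 − rank ∂_1 = 6 − 5 = 1, and the invariant factors of ∂_1 are all 1, so H_0 ≅ Z.
  H_1: rank ker ∂_1 − rank ∂_2 = (12 − 5) − 6 = 1, and the invariant factors of ∂_2 are all 1, so H_1 ≅ Z.
  H_2: rank ker ∂_2 − rank ∂_3 = (6 − 6) − 0 = 0, and there is no ∂_3, so H_2 ≅ 0.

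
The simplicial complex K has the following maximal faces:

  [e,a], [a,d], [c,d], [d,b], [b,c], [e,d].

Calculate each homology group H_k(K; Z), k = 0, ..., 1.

H_0 ≅ Z,  H_1 ≅ Z^2.

Fix the vertex order a < b < c < d < e and write every simplex with vertices in increasing order. Then dim K = 1 and the simplices of K are:

  0-simplices (5): a, b, c, d, e
  1-simplices (6): ad, ae, bc, bd, cd, de

so the chain groups are C_0 ≅ Z^5, C_1 ≅ Z^6.

The boundary map ∂_1: C_1 → C_0 is given by ∂[p,q] = [q] − [p].
As a 5×6 matrix over Z this has rank 4, with invariant factors (1,1,1,1).

Reading off H_k = ker ∂_k / im ∂_{k+1}:

  H_0: rank C_0 − rank ∂_1 = 5 − 4 = 1, and the invariant factors of ∂_1 are all 1, so H_0 = Z.
  H_1: rank ker ∂_1 − rank ∂_2 = (6 − 4) − 0 = 2, and there is no ∂_2, so H_1 = Z^2.

(K is a triangulation of a wedge of 2 circles.)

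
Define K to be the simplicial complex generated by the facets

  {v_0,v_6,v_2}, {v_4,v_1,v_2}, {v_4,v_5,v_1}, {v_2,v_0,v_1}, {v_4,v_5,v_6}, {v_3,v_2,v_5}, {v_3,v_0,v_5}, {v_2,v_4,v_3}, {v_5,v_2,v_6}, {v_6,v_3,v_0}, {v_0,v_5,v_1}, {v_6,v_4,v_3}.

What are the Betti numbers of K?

b_0 = 1, b_1 = 0, b_2 = 0.

Fix the vertex order v_0 < v_1 < v_2 < v_3 < v_4 < v_5 < v_6 and write every simplex with vertices in increasing order. Then dim K = 2 and the simplices of K are:

  0-simplices (7): [v_0], [v_1], [v_2], [v_3], [v_4], [v_5], [v_6]
  1-simplices (18): (18 of them)
  2-simplices (12): (12 of them)

Hence C_0 ≅ Z^7, C_1 ≅ Z^18, C_2 ≅ Z^12.

∂_1: C_1 → C_0 sends each edge [p,q] (with p < q) to q − p. For instance
  ∂[v_3,v_4] = [v_4] − [v_3].
As a 7×18 matrix over Z this has rank 6, with invariant factors (1,1,1,1,1,1).

∂_2: C_2 → C_1 maps a triangle to the signed sum of its edges. For instance
  ∂[v_0,v_3,v_5] = [v_3,v_5] − [v_0,v_5] + [v_0,v_3],
  ∂[v_0,v_1,v_5] = [v_1,v_5] − [v_0,v_5] + [v_0,v_1].
The resulting 18×12 matrix has rank 12, and its Smith normal form has invariant factors (1,1,1,1,1,1,1,1,1,1,1,2).

From H_k ≅ ker(∂_k) / im(∂_{k+1}) we obtain:

  H_0: rank C_0 − rank ∂_1 = 7 − 6 = 1, and the invariant factors of ∂_1 are all 1, so H_0 = Z.
  H_1: rank ker ∂_1 − rank ∂_2 = (18 − 6) − 12 = 0, and ∂_2 has invariant factor 2 > 1, so H_1 = Z/2.
  H_2: rank ker ∂_2 − rank ∂_3 = (12 − 12) − 0 = 0, and there is no ∂_3, so H_2 = 0.

(K is a triangulation of the real projective plane RP^2.)

Hence the Betti numbers are b_0 = 1, b_1 = 0, b_2 = 0.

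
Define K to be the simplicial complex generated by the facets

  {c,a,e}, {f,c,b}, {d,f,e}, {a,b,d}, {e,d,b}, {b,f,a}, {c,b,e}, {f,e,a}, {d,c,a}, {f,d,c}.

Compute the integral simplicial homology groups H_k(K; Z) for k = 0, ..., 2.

Fix the vertex order a < b < c < d < e < f and write every simplex with vertices in increasing order. Then dim K = 2 and the simplices of K are:

  0-simplices (6): a, b, c, d, e, f
  1-simplices (15): ab, ac, ad, ae, af, bc, bd, be, bf, cd, ce, cf, de, df, ef
  2-simplices (10): abd, abf, acd, ace, aef, bce, bcf, bde, cdf, def

so the chain groups are C_0 ≅ Z^6, C_1 ≅ Z^15, C_2 ≅ Z^10.

The boundary map ∂_1: C_1 → C_0 sends each edge [p,q] (with p < q) to q − p.
As a 6×15 matrix over Z this has rank 5, with invariant factors (1,1,1,1,1).

Boundary ∂_2: C_2 → C_1 sends each 2-simplex [p,q,r] to [q,r] − [p,r] + [p,q]. For instance
  ∂abd = bd − ad + ab,
  ∂ace = ce − ae + ac.
As a 15×10 matrix over Z this has rank 10, with invariant factors (1,1,1,1,1,1,1,1,1,2).

From H_k ≅ ker(∂_k) / im(∂_{k+1}) we obtain:

  H_0: rank C_0 − rank ∂_1 = 6 − 5 = 1, and the invariant factors of ∂_1 are all 1, so H_0 = Z.
  H_1: rank ker ∂_1 − rank ∂_2 = (15 − 5) − 10 = 0, and ∂_2 has invariant factor 2 > 1, so H_1 = Z/2.
  H_2: rank ker ∂_2 − rank ∂_3 = (10 − 10) − 0 = 0, and there is no ∂_3, so H_2 = 0.

As a check, the Euler characteristic is 6 − 15 + 10 = 1, which agrees with 1 − 0 + 0 = 1.

H_0 ≅ Z,  H_1 ≅ Z/2,  H_2 = 0.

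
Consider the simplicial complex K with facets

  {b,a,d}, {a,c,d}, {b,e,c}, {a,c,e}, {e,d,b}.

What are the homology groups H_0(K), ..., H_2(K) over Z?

Order the vertices as a < b < c < d < e. Listing each simplex with vertices in this order, K has dimension 2 with simplices:

  0-simplices (5): a, b, c, d, e
  1-simplices (10): ab, ac, ad, ae, bc, bd, be, cd, ce, de
  2-simplices (5): abd, acd, ace, bce, bde

so the chain groups are C_0 ≅ Z^5, C_1 ≅ Z^10, C_2 ≅ Z^5.

∂_1: C_1 → C_0 is given by ∂[p,q] = [q] − [p]. For instance
  ∂bd = d − b.
This gives a 5×10 integer matrix of rank 4; reducing to Smith normal form yields diagonal entries (1,1,1,1).

∂_2: C_2 → C_1 acts by ∂[p,q,r] = [q,r] − [p,r] + [p,q]. For instance
  ∂bce = ce − be + bc,
  ∂bde = de − be + bd.
The resulting 10×5 matrix has rank 5, and its Smith normal form has invariant factors (1,1,1,1,1).

Now H_k = ker ∂_k / im ∂_{k+1}, so:

  H_0: rank C_0 − rank ∂_1 = 5 − 4 = 1, and the invariant factors of ∂_1 are all 1, so H_0 = Z.
  H_1: rank ker ∂_1 − rank ∂_2 = (10 − 4) − 5 = 1, and the invariant factors of ∂_2 are all 1, so H_1 = Z.
  H_2: rank ker ∂_2 − rank ∂_3 = (5 − 5) − 0 = 0, and there is no ∂_3, so H_2 = 0.

As a check, the Euler characteristic is 5 − 10 + 5 = 0, which agrees with 1 − 1 + 0 = 0.

H_0 ≅ Z,  H_1 ≅ Z,  H_2 = 0.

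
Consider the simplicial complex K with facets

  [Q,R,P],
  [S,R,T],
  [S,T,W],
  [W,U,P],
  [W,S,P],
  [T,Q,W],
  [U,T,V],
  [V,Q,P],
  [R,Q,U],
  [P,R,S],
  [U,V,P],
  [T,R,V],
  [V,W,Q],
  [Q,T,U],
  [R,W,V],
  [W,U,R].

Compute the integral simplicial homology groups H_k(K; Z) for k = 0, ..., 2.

H_0 ≅ Z,  H_1 ≅ Z^2,  H_2 ≅ Z.

We work with the vertex ordering P < Q < R < S < T < U < V < W. The simplices of K, each written with vertices in increasing order, are:

  0-simplices (8): P, Q, R, S, T, U, V, W
  1-simplices (24): PQ, PR, PS, PU, PV, PW, QR, QT, QU, QV, QW, RS, RT, RU, RV, RW, ST, SW, TU, TV, TW, UV, UW, VW
  2-simplices (16): PQR, PQV, PRS, PSW, PUV, PUW, QRU, QTU, QTW, QVW, RST, RTV, RUW, RVW, STW, TUV

giving chain groups C_0 ≅ Z^8, C_1 ≅ Z^24, C_2 ≅ Z^16.

Boundary ∂_1: C_1 → C_0 is given by ∂[p,q] = [q] − [p]. For instance
  ∂QV = V − Q.
The 8×24 boundary matrix has rank 7 and Smith normal form diag(1,1,1,1,1,1,1).

Boundary ∂_2: C_2 → C_1 maps a triangle to the signed sum of its edges. For instance
  ∂PQV = QV − PV + PQ,
  ∂QRU = RU − QU + QR.
The 24×16 boundary matrix has rank 15 and Smith normal form diag(1,1,1,1,1,1,1,1,1,1,1,1,1,1,1).

From H_k ≅ ker(∂_k) / im(∂_{k+1}) we obtain:

  H_0: rank C_0 − rank ∂_1 = 8 − 7 = 1, and the invariant factors of ∂_1 are all 1, so H_0 ≅ Z.
  H_1: rank ker ∂_1 − rank ∂_2 = (24 − 7) − 15 = 2, and the invariant factors of ∂_2 are all 1, so H_1 ≅ Z^2.
  H_2: rank ker ∂_2 − rank ∂_3 = (16 − 15) − 0 = 1, and there is no ∂_3, so H_2 ≅ Z.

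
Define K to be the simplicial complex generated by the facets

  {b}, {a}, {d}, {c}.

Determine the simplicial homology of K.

We work with the vertex ordering a < b < c < d. The simplices of K, each written with vertices in increasing order, are:

  0-simplices (4): a, b, c, d

Hence C_0 ≅ Z^4.

Computing H_k = (kernel of ∂_k) / (image of ∂_{k+1}):

  H_0: rank C_0 − rank ∂_1 = 4 − 0 = 4, and there is no ∂_1, so H_0 = Z^4.

H_0 = Z^4.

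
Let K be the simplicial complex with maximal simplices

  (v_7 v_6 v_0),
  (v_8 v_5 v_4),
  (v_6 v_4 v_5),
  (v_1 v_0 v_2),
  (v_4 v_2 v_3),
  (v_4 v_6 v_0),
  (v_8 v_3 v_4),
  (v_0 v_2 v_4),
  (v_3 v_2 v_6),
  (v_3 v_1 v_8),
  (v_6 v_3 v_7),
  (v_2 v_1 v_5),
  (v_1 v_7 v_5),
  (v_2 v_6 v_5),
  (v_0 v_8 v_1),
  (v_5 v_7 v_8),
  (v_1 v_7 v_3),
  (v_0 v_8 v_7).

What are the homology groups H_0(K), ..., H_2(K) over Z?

H_0 ≅ Z,  H_1 ≅ Z ⊕ Z/2Z,  H_2 = 0.

Fix the vertex order v_0 < v_1 < v_2 < v_3 < v_4 < v_5 < v_6 < v_7 < v_8 and write every simplex with vertices in increasing order. Then dim K = 2 and the simplices of K are:

  0-simplices (9): [v_0], [v_1], [v_2], [v_3], [v_4], [v_5], [v_6], [v_7], [v_8]
  1-simplices (27): (27 of them)
  2-simplices (18): (18 of them)

Hence C_0 ≅ Z^9, C_1 ≅ Z^27, C_2 ≅ Z^18.

∂_1: C_1 → C_0 is given by ∂[p,q] = [q] − [p]. For instance
  ∂[v_0,v_6] = [v_6] − [v_0].
As a 9×27 matrix over Z this has rank 8, with invariant factors (1,1,1,1,1,1,1,1).

The boundary map ∂_2: C_2 → C_1 acts by ∂[p,q,r] = [q,r] − [p,r] + [p,q]. For instance
  ∂[v_2,v_5,v_6] = [v_5,v_6] − [v_2,v_6] + [v_2,v_5],
  ∂[v_0,v_4,v_6] = [v_4,v_6] − [v_0,v_6] + [v_0,v_4].
As a 27×18 matrix over Z this has rank 18, with invariant factors (1,1,1,1,1,1,1,1,1,1,1,1,1,1,1,1,1,2).

Reading off H_k = ker ∂_k / im ∂_{k+1}:

  H_0: rank C_0 − rank ∂_1 = 9 − 8 = 1, and the invariant factors of ∂_1 are all 1, so H_0 ≅ Z.
  H_1: rank ker ∂_1 − rank ∂_2 = (27 − 8) − 18 = 1, and ∂_2 has invariant factor 2 > 1, so H_1 ≅ Z ⊕ Z/2Z.
  H_2: rank ker ∂_2 − rank ∂_3 = (18 − 18) − 0 = 0, and there is no ∂_3, so H_2 ≅ 0.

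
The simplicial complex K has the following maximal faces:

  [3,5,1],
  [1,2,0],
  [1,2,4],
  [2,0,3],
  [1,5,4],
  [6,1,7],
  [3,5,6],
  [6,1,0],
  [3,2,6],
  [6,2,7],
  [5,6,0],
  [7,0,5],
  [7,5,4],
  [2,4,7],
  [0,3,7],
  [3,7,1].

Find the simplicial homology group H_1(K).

K has 8 vertices, 24 edges, 16 triangles.
rank ∂_1 = 7, rank ∂_2 = 15 ⇒ b_1 = 24 − 7 − 15 = 2; all invariant factors of ∂_2 are 1 so no torsion. So H_1 = Z^2.

H_1 = Z^2.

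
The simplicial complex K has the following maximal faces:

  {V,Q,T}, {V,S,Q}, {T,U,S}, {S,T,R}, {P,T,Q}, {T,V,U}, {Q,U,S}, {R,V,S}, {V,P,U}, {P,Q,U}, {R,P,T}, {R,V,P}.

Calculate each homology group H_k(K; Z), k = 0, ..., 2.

K has 7 vertices, 18 edges, 12 triangles.
rank ∂_0 = 0, rank ∂_1 = 6 ⇒ b_0 = 7 − 0 − 6 = 1; all invariant factors of ∂_1 are 1 so no torsion. So H_0 ≅ Z.
rank ∂_1 = 6, rank ∂_2 = 12 ⇒ b_1 = 18 − 6 − 12 = 0; ∂_2 has invariant factor(s) [2] giving torsion. So H_1 ≅ Z/2.
rank ∂_2 = 12, rank ∂_3 = 0 ⇒ b_2 = 12 − 12 − 0 = 0. So H_2 ≅ 0.

H_0 ≅ Z,  H_1 ≅ Z/2,  H_2 = 0.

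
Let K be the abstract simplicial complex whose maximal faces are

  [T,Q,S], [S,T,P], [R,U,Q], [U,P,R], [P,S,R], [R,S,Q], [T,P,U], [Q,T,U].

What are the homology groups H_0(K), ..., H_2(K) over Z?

H_0 ≅ Z,  H_1 = 0,  H_2 ≅ Z.

Take the total order P < Q < R < S < T < U on the vertex set. Then K (dimension 2) consists of the simplices:

  0-simplices (6): P, Q, R, S, T, U
  1-simplices (12): PR, PS, PT, PU, QR, QS, QT, QU, RS, RU, ST, TU
  2-simplices (8): PRS, PRU, PST, PTU, QRS, QRU, QST, QTU

giving chain groups C_0 ≅ Z^6, C_1 ≅ Z^12, C_2 ≅ Z^8.

The boundary map ∂_1: C_1 → C_0 sends each edge [p,q] (with p < q) to q − p.
As a 6×12 matrix over Z this has rank 5, with invariant factors (1,1,1,1,1).

Boundary ∂_2: C_2 → C_1 sends each 2-simplex [p,q,r] to [q,r] − [p,r] + [p,q]. For instance
  ∂PRU = RU − PU + PR,
  ∂PST = ST − PT + PS.
The resulting 12×8 matrix has rank 7, and its Smith normal form has invariant factors (1,1,1,1,1,1,1).

Now H_k = ker ∂_k / im ∂_{k+1}, so:

  H_0: rank C_0 − rank ∂_1 = 6 − 5 = 1, and the invariant factors of ∂_1 are all 1, so H_0 = Z.
  H_1: rank ker ∂_1 − rank ∂_2 = (12 − 5) − 7 = 0, and the invariant factors of ∂_2 are all 1, so H_1 = 0.
  H_2: rank ker ∂_2 − rank ∂_3 = (8 − 7) − 0 = 1, and there is no ∂_3, so H_2 = Z.

(K is a triangulation of the 2-sphere S^2.)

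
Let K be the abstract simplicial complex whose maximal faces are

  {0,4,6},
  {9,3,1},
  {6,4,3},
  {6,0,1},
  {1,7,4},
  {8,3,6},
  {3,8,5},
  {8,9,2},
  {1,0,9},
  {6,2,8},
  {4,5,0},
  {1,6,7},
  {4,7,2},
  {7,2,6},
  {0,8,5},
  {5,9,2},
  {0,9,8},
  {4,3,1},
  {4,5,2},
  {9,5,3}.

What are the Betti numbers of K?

b_0 = 1, b_1 = 1, b_2 = 0.

Take the total order 0 < 1 < 2 < 3 < 4 < 5 < 6 < 7 < 8 < 9 on the vertex set. Then K (dimension 2) consists of the simplices:

  0-simplices (10): [0], [1], [2], [3], [4], [5], [6], [7], [8], [9]
  1-simplices (30): (30 of them)
  2-simplices (20): (20 of them)

giving chain groups C_0 ≅ Z^10, C_1 ≅ Z^30, C_2 ≅ Z^20.

∂_1: C_1 → C_0 sends each edge [p,q] (with p < q) to q − p.
The 10×30 boundary matrix has rank 9 and Smith normal form diag(1,1,1,1,1,1,1,1,1).

Boundary ∂_2: C_2 → C_1 sends each 2-simplex [p,q,r] to [q,r] − [p,r] + [p,q]. For instance
  ∂[1,3,4] = [3,4] − [1,4] + [1,3],
  ∂[2,4,7] = [4,7] − [2,7] + [2,4].
This gives a 30×20 integer matrix of rank 20; reducing to Smith normal form yields diagonal entries (1,1,1,1,1,1,1,1,1,1,1,1,1,1,1,1,1,1,1,2).

From H_k ≅ ker(∂_k) / im(∂_{k+1}) we obtain:

  H_0: rank C_0 − rank ∂_1 = 10 − 9 = 1, and the invariant factors of ∂_1 are all 1, so H_0 ≅ Z.
  H_1: rank ker ∂_1 − rank ∂_2 = (30 − 9) − 20 = 1, and ∂_2 has invariant factor 2 > 1, so H_1 ≅ Z × Z/2.
  H_2: rank ker ∂_2 − rank ∂_3 = (20 − 20) − 0 = 0, and there is no ∂_3, so H_2 ≅ 0.

As a check, the Euler characteristic is 10 − 30 + 20 = 0, which agrees with 1 − 1 + 0 = 0.
(K is a triangulation of the Klein bottle.)

Hence the Betti numbers are b_0 = 1, b_1 = 1, b_2 = 0.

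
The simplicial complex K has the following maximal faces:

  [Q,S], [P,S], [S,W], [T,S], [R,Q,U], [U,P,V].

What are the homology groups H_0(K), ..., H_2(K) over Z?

H_0 ≅ Z,  H_1 ≅ Z,  H_2 = 0.

We work with the vertex ordering P < Q < R < S < T < U < V < W. The simplices of K, each written with vertices in increasing order, are:

  0-simplices (8): P, Q, R, S, T, U, V, W
  1-simplices (10): PS, PU, PV, QR, QS, QU, RU, ST, SW, UV
  2-simplices (2): PUV, QRU

so the chain groups are C_0 ≅ Z^8, C_1 ≅ Z^10, C_2 ≅ Z^2.

∂_1: C_1 → C_0 is given by ∂[p,q] = [q] − [p]. For instance
  ∂QU = U − Q.
This gives a 8×10 integer matrix of rank 7; reducing to Smith normal form yields diagonal entries (1,1,1,1,1,1,1).

Boundary ∂_2: C_2 → C_1 maps a triangle to the signed sum of its edges. For instance
  ∂PUV = UV − PV + PU,
  ∂QRU = RU − QU + QR.
As a 10×2 matrix over Z this has rank 2, with invariant factors (1,1).

From H_k ≅ ker(∂_k) / im(∂_{k+1}) we obtain:

  H_0: rank C_0 − rank ∂_1 = 8 − 7 = 1, and the invariant factors of ∂_1 are all 1, so H_0 ≅ Z.
  H_1: rank ker ∂_1 − rank ∂_2 = (10 − 7) − 2 = 1, and the invariant factors of ∂_2 are all 1, so H_1 ≅ Z.
  H_2: rank ker ∂_2 − rank ∂_3 = (2 − 2) − 0 = 0, and there is no ∂_3, so H_2 ≅ 0.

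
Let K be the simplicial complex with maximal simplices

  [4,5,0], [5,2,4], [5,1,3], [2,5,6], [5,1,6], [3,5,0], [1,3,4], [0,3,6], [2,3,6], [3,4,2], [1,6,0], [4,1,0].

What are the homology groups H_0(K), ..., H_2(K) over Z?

H_0 = Z,  H_1 = Z_2,  H_2 = 0.

Fix the vertex order 0 < 1 < 2 < 3 < 4 < 5 < 6 and write every simplex with vertices in increasing order. Then dim K = 2 and the simplices of K are:

  0-simplices (7): [0], [1], [2], [3], [4], [5], [6]
  1-simplices (18): [0,1], [0,3], [0,4], [0,5], [0,6], [1,3], [1,4], [1,5], [1,6], [2,3], [2,4], [2,5], [2,6], [3,4], [3,5], [3,6], [4,5], [5,6]
  2-simplices (12): [0,1,4], [0,1,6], [0,3,5], [0,3,6], [0,4,5], [1,3,4], [1,3,5], [1,5,6], [2,3,4], [2,3,6], [2,4,5], [2,5,6]

giving chain groups C_0 ≅ Z^7, C_1 ≅ Z^18, C_2 ≅ Z^12.

The boundary map ∂_1: C_1 → C_0 sends each edge [p,q] (with p < q) to q − p. For instance
  ∂[4,5] = [5] − [4].
This gives a 7×18 integer matrix of rank 6; reducing to Smith normal form yields diagonal entries (1,1,1,1,1,1).

∂_2: C_2 → C_1 sends each 2-simplex [p,q,r] to [q,r] − [p,r] + [p,q]. For instance
  ∂[0,1,6] = [1,6] − [0,6] + [0,1],
  ∂[1,3,5] = [3,5] − [1,5] + [1,3].
The resulting 18×12 matrix has rank 12, and its Smith normal form has invariant factors (1,1,1,1,1,1,1,1,1,1,1,2).

Reading off H_k = ker ∂_k / im ∂_{k+1}:

  H_0: rank C_0 − rank ∂_1 = 7 − 6 = 1, and the invariant factors of ∂_1 are all 1, so H_0 = Z.
  H_1: rank ker ∂_1 − rank ∂_2 = (18 − 6) − 12 = 0, and ∂_2 has invariant factor 2 > 1, so H_1 = Z_2.
  H_2: rank ker ∂_2 − rank ∂_3 = (12 − 12) − 0 = 0, and there is no ∂_3, so H_2 = 0.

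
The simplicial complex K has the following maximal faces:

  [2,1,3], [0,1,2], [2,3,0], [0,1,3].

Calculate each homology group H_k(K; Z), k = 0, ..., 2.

Fix the vertex order 0 < 1 < 2 < 3 and write every simplex with vertices in increasing order. Then dim K = 2 and the simplices of K are:

  0-simplices (4): [0], [1], [2], [3]
  1-simplices (6): [0,1], [0,2], [0,3], [1,2], [1,3], [2,3]
  2-simplices (4): [0,1,2], [0,1,3], [0,2,3], [1,2,3]

giving chain groups C_0 ≅ Z^4, C_1 ≅ Z^6, C_2 ≅ Z^4.

The boundary map ∂_1: C_1 → C_0 is given by ∂[p,q] = [q] − [p]. For instance
  ∂[0,1] = [1] − [0].
The 4×6 boundary matrix has rank 3 and Smith normal form diag(1,1,1).

The boundary map ∂_2: C_2 → C_1 acts by ∂[p,q,r] = [q,r] − [p,r] + [p,q]. For instance
  ∂[0,2,3] = [2,3] − [0,3] + [0,2],
  ∂[1,2,3] = [2,3] − [1,3] + [1,2].
This gives a 6×4 integer matrix of rank 3; reducing to Smith normal form yields diagonal entries (1,1,1).

Reading off H_k = ker ∂_k / im ∂_{k+1}:

  H_0: rank C_0 − rank ∂_1 = 4 − 3 = 1, and the invariant factors of ∂_1 are all 1, so H_0 ≅ Z.
  H_1: rank ker ∂_1 − rank ∂_2 = (6 − 3) − 3 = 0, and the invariant factors of ∂_2 are all 1, so H_1 ≅ 0.
  H_2: rank ker ∂_2 − rank ∂_3 = (4 − 3) − 0 = 1, and there is no ∂_3, so H_2 ≅ Z.

(K is a triangulation of the 2-sphere S^2.)

H_0 ≅ Z,  H_1 = 0,  H_2 ≅ Z.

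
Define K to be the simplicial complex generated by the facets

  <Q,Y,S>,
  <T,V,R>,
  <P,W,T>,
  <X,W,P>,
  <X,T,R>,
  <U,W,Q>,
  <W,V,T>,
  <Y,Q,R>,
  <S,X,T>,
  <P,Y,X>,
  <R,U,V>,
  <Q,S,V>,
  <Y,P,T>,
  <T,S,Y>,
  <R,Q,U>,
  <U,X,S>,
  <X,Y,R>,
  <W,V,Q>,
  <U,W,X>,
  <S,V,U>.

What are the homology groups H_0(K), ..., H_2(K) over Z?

Take the total order P < Q < R < S < T < U < V < W < X < Y on the vertex set. Then K (dimension 2) consists of the simplices:

  0-simplices (10): P, Q, R, S, T, U, V, W, X, Y
  1-simplices (30): PT, PW, PX, PY, QR, QS, QU, QV, QW, QY, RT, RU, RV, RX, RY, ST, SU, SV, SX, SY, TV, TW, TX, TY, UV, UW, UX, VW, WX, XY
  2-simplices (20): PTW, PTY, PWX, PXY, QRU, QRY, QSV, QSY, QUW, QVW, RTV, RTX, RUV, RXY, STX, STY, SUV, SUX, TVW, UWX

Hence C_0 ≅ Z^10, C_1 ≅ Z^30, C_2 ≅ Z^20.

The boundary map ∂_1: C_1 → C_0 maps an edge to its endpoints' difference, ∂[p,q] = q − p.
This gives a 10×30 integer matrix of rank 9; reducing to Smith normal form yields diagonal entries (1,1,1,1,1,1,1,1,1).

∂_2: C_2 → C_1 acts by ∂[p,q,r] = [q,r] − [p,r] + [p,q]. For instance
  ∂PTY = TY − PY + PT,
  ∂QVW = VW − QW + QV.
As a 30×20 matrix over Z this has rank 20, with invariant factors (1,1,1,1,1,1,1,1,1,1,1,1,1,1,1,1,1,1,1,2).

Now H_k = ker ∂_k / im ∂_{k+1}, so:

  H_0: rank C_0 − rank ∂_1 = 10 − 9 = 1, and the invariant factors of ∂_1 are all 1, so H_0 ≅ Z.
  H_1: rank ker ∂_1 − rank ∂_2 = (30 − 9) − 20 = 1, and ∂_2 has invariant factor 2 > 1, so H_1 ≅ Z ⊕ Z/2.
  H_2: rank ker ∂_2 − rank ∂_3 = (20 − 20) − 0 = 0, and there is no ∂_3, so H_2 ≅ 0.

As a check, the Euler characteristic is 10 − 30 + 20 = 0, which agrees with 1 − 1 + 0 = 0.

H_0 = Z,  H_1 = Z ⊕ Z/2,  H_2 = 0.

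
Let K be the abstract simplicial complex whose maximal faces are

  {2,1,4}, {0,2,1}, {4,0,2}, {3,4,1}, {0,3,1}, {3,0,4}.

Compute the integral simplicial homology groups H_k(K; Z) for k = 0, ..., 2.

H_0 ≅ Z,  H_1 = 0,  H_2 ≅ Z.

We work with the vertex ordering 0 < 1 < 2 < 3 < 4. The simplices of K, each written with vertices in increasing order, are:

  0-simplices (5): [0], [1], [2], [3], [4]
  1-simplices (9): [0,1], [0,2], [0,3], [0,4], [1,2], [1,3], [1,4], [2,4], [3,4]
  2-simplices (6): [0,1,2], [0,1,3], [0,2,4], [0,3,4], [1,2,4], [1,3,4]

Hence C_0 ≅ Z^5, C_1 ≅ Z^9, C_2 ≅ Z^6.

Boundary ∂_1: C_1 → C_0 sends each edge [p,q] (with p < q) to q − p. For instance
  ∂[1,2] = [2] − [1].
The resulting 5×9 matrix has rank 4, and its Smith normal form has invariant factors (1,1,1,1).

The boundary map ∂_2: C_2 → C_1 sends each 2-simplex [p,q,r] to [q,r] − [p,r] + [p,q]. For instance
  ∂[0,2,4] = [2,4] − [0,4] + [0,2],
  ∂[1,3,4] = [3,4] − [1,4] + [1,3].
This gives a 9×6 integer matrix of rank 5; reducing to Smith normal form yields diagonal entries (1,1,1,1,1).

Now H_k = ker ∂_k / im ∂_{k+1}, so:

  H_0: rank C_0 − rank ∂_1 = 5 − 4 = 1, and the invariant factors of ∂_1 are all 1, so H_0 ≅ Z.
  H_1: rank ker ∂_1 − rank ∂_2 = (9 − 4) − 5 = 0, and the invariant factors of ∂_2 are all 1, so H_1 ≅ 0.
  H_2: rank ker ∂_2 − rank ∂_3 = (6 − 5) − 0 = 1, and there is no ∂_3, so H_2 ≅ Z.

As a check, the Euler characteristic is 5 − 9 + 6 = 2, which agrees with 1 − 0 + 1 = 2.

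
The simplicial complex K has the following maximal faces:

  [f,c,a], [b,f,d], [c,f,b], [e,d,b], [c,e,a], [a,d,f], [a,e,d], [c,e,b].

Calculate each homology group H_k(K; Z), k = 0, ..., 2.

Take the total order a < b < c < d < e < f on the vertex set. Then K (dimension 2) consists of the simplices:

  0-simplices (6): a, b, c, d, e, f
  1-simplices (12): ac, ad, ae, af, bc, bd, be, bf, ce, cf, de, df
  2-simplices (8): ace, acf, ade, adf, bce, bcf, bde, bdf

Hence C_0 ≅ Z^6, C_1 ≅ Z^12, C_2 ≅ Z^8.

The boundary map ∂_1: C_1 → C_0 sends each edge [p,q] (with p < q) to q − p.
The 6×12 boundary matrix has rank 5 and Smith normal form diag(1,1,1,1,1).

The boundary map ∂_2: C_2 → C_1 acts by ∂[p,q,r] = [q,r] − [p,r] + [p,q]. For instance
  ∂ace = ce − ae + ac,
  ∂acf = cf − af + ac.
The resulting 12×8 matrix has rank 7, and its Smith normal form has invariant factors (1,1,1,1,1,1,1).

Now H_k = ker ∂_k / im ∂_{k+1}, so:

  H_0: rank C_0 − rank ∂_1 = 6 − 5 = 1, and the invariant factors of ∂_1 are all 1, so H_0 = Z.
  H_1: rank ker ∂_1 − rank ∂_2 = (12 − 5) − 7 = 0, and the invariant factors of ∂_2 are all 1, so H_1 = 0.
  H_2: rank ker ∂_2 − rank ∂_3 = (8 − 7) − 0 = 1, and there is no ∂_3, so H_2 = Z.

As a check, the Euler characteristic is 6 − 12 + 8 = 2, which agrees with 1 − 0 + 1 = 2.

H_0 = Z,  H_1 = 0,  H_2 = Z.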